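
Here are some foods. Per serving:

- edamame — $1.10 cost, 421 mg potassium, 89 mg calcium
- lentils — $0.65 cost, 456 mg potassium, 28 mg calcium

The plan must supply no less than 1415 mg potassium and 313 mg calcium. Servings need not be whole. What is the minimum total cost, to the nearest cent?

$3.87

Minimising a linear cost over {potassium ≥ 1415, calcium ≥ 313, servings ≥ 0} — the optimum is at a vertex, using one or two foods.
edamame only: max(1415/421, 313/89) = 3.517 servings → $3.87.
lentils only: max(1415/456, 313/28) = 11.18 servings → $7.27.
edamame + lentils: intersection lies outside the first quadrant.
The minimum over all feasible corners is $3.87.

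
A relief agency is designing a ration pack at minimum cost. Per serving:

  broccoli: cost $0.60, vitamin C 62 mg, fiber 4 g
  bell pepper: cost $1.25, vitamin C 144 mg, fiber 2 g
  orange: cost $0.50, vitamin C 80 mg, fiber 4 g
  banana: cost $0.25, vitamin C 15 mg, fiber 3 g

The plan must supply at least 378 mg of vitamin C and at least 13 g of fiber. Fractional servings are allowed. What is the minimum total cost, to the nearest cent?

$2.36

This is a tiny linear program; its minimum lies at a vertex of the feasible set. List the vertices and price them.
broccoli only: max(378/62, 13/4) = 6.097 servings → $3.66.
bell pepper only: max(378/144, 13/2) = 6.5 servings → $8.12.
orange only: max(378/80, 13/4) = 4.725 servings → $2.36.
banana only: max(378/15, 13/3) = 25.2 servings → $6.30.
broccoli + bell pepper with both tight: 2.469 servings and 1.562 servings → $3.43.
broccoli + orange with both targets exact would need a negative amount; discard.
broccoli + banana with both targets exact would need a negative amount; discard.
bell pepper + orange with both tight: 1.135 servings and 2.683 servings → $2.76.
bell pepper + banana with both tight: 2.336 servings and 2.776 servings → $3.61.
orange + banana: intersection lies outside the first quadrant.
The minimum over all feasible corners is $2.36.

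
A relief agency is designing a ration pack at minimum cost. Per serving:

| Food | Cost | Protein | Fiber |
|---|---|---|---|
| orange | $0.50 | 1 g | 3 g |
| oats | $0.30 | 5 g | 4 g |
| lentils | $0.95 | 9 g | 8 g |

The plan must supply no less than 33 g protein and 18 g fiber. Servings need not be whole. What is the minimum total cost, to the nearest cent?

Check every corner: each single food scaled to meet both minima, and each pair solved so both constraints bind.
orange only: max(33/1, 18/3) = 33 servings → $16.50.
oats only: max(33/5, 18/4) = 6.6 servings → $1.98.
lentils only: max(33/9, 18/8) = 3.667 servings → $3.48.
orange + oats: the both-tight solution has a negative serving — not a feasible corner.
orange + lentils: the both-tight solution has a negative serving — not a feasible corner.
oats + lentils with both targets exact would need a negative amount; discard.
The minimum over all feasible corners is $1.98.

$1.98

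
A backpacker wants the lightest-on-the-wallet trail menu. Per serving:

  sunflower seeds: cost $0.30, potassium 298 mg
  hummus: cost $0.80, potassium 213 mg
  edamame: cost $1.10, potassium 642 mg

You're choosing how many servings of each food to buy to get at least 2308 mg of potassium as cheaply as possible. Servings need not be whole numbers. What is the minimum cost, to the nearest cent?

Cost per mg of potassium: sunflower seeds $0.0010, edamame $0.0017, hummus $0.0038.
With no serving limits, use only sunflower seeds: 2308 mg / 298 mg = 7.745 servings × $0.30 = $2.32.

$2.32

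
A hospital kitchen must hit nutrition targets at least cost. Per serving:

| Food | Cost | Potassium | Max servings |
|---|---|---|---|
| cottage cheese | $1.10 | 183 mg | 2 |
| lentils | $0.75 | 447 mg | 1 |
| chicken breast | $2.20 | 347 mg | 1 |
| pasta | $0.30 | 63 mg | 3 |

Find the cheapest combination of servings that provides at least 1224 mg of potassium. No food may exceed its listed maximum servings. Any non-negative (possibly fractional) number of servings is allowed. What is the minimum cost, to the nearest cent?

Cost per mg of potassium: lentils $0.0017, pasta $0.0048, cottage cheese $0.0060, chicken breast $0.0063.
Take 1 serving of lentils: +447.0 mg potassium for $0.75 (total $0.75, still need 777.0 mg).
Take 3 servings of pasta: +189.0 mg potassium for $0.90 (total $1.65, still need 588.0 mg).
Take 2 servings of cottage cheese: +366.0 mg potassium for $2.20 (total $3.85, still need 222.0 mg).
Take 0.6398 servings of chicken breast: +222.0 mg potassium for $1.41 (total $5.26, still need 0.0 mg).
Filling from the cheapest source first is optimal under one linear minimum: $5.26.

$5.26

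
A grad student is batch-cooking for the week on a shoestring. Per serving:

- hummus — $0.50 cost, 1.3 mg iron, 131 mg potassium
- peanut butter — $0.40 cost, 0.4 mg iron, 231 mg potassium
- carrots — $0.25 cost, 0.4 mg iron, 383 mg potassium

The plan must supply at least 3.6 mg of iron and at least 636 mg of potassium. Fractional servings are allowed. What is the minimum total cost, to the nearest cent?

This is a tiny linear program; its minimum lies at a vertex of the feasible set. List the vertices and price them.
hummus only: max(3.6/1.3, 636/131) = 4.855 servings → $2.43.
peanut butter only: max(3.6/0.4, 636/231) = 9 servings → $3.60.
carrots only: max(3.6/0.4, 636/383) = 9 servings → $2.25.
hummus + peanut butter with both tight: 2.328 servings and 1.433 servings → $1.74.
hummus + carrots with both tight: 2.524 servings and 0.7973 servings → $1.46.
peanut butter + carrots: intersection lies outside the first quadrant.
The minimum over all feasible corners is $1.46.

$1.46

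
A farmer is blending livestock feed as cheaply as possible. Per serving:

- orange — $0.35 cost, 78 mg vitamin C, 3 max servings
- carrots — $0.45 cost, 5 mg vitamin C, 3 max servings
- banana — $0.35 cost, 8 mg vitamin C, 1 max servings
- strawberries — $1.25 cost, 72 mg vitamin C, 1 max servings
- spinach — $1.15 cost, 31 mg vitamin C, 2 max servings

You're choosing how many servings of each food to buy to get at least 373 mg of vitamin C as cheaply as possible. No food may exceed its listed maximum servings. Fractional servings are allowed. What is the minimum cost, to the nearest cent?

$4.82

Cost per mg of vitamin C: orange $0.0045, strawberries $0.0174, spinach $0.0371, banana $0.0437, carrots $0.0900.
Take 3 servings of orange: +234.0 mg vitamin C for $1.05 (total $1.05, still need 139.0 mg).
Take 1 serving of strawberries: +72.0 mg vitamin C for $1.25 (total $2.30, still need 67.0 mg).
Take 2 servings of spinach: +62.0 mg vitamin C for $2.30 (total $4.60, still need 5.0 mg).
Take 0.625 servings of banana: +5.0 mg vitamin C for $0.22 (total $4.82, still need 0.0 mg).
Greedy by cheapest-per-mg is optimal for a single linear constraint, so the minimum cost is $4.82.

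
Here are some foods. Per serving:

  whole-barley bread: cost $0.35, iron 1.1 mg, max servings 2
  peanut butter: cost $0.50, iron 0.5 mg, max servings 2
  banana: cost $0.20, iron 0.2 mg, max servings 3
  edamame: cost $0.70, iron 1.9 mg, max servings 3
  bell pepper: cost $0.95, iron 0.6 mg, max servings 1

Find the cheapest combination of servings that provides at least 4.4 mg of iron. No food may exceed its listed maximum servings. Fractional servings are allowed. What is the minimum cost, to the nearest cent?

$1.51

Cost per mg of iron: whole-barley bread $0.3182, edamame $0.3684, peanut butter $1.0000, banana $1.0000, bell pepper $1.5833.
Take 2 servings of whole-barley bread: +2.2 mg iron for $0.70 (total $0.70, still need 2.2 mg).
Take 1.158 servings of edamame: +2.2 mg iron for $0.81 (total $1.51, still need 0.0 mg).
Greedy by cheapest-per-mg is optimal for a single linear constraint, so the minimum cost is $1.51.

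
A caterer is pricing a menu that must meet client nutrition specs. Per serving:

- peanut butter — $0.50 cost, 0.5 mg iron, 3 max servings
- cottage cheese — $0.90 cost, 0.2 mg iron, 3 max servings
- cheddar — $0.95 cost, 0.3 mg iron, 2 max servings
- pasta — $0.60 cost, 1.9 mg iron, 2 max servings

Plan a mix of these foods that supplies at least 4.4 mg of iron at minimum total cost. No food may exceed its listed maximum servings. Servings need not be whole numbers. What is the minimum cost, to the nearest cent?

$1.80

Cost per mg of iron: pasta $0.3158, peanut butter $1.0000, cheddar $3.1667, cottage cheese $4.5000.
Take 2 servings of pasta: +3.8 mg iron for $1.20 (total $1.20, still need 0.6 mg).
Take 1.2 servings of peanut butter: +0.6 mg iron for $0.60 (total $1.80, still need 0.0 mg).
Filling from the cheapest source first is optimal under one linear minimum: $1.80.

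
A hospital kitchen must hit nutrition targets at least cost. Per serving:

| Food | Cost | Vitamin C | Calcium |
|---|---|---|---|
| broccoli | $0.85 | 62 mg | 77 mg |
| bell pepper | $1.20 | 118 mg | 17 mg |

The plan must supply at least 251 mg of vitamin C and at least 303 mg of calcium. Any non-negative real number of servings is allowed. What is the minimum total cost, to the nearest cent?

$3.41

Compare the cost at each extreme point of the feasible region.
broccoli only: max(251/62, 303/77) = 4.048 servings → $3.44.
bell pepper only: max(251/118, 303/17) = 17.82 servings → $21.39.
broccoli + bell pepper with both tight: 3.92 servings and 0.06736 servings → $3.41.
Cheapest feasible corner: $3.41.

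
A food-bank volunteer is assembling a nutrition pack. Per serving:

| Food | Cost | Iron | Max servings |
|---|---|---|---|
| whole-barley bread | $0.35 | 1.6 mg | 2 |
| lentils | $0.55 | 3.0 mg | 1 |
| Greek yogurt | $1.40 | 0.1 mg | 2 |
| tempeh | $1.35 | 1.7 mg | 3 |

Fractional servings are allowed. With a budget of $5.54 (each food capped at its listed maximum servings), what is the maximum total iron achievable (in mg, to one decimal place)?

11.3 mg

Iron per dollar: lentils 5.455, whole-barley bread 4.571, tempeh 1.259, Greek yogurt 0.07143.
Take 1 serving of lentils: spends $0.55, +3.0 mg iron (running total 3.0 mg).
Take 2 servings of whole-barley bread: spends $0.70, +3.2 mg iron (running total 6.2 mg).
Take 3 servings of tempeh: spends $4.05, +5.1 mg iron (running total 11.3 mg).
Take 0.1714 servings of Greek yogurt: spends $0.24, +0.0 mg iron (running total 11.3 mg).
Greedy by best ratio exhausts the cost allowance optimally: 11.3 mg.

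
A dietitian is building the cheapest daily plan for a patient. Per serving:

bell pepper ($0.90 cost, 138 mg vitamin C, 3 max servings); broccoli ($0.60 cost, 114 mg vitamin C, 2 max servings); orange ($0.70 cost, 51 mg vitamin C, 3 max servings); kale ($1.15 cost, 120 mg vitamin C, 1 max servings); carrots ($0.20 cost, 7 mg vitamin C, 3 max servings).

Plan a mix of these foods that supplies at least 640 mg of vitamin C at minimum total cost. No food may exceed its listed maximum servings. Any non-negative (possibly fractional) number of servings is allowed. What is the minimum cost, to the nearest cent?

$3.89

Cost per mg of vitamin C: broccoli $0.0053, bell pepper $0.0065, kale $0.0096, orange $0.0137, carrots $0.0286.
Take 2 servings of broccoli: +228.0 mg vitamin C for $1.20 (total $1.20, still need 412.0 mg).
Take 2.986 servings of bell pepper: +412.0 mg vitamin C for $2.69 (total $3.89, still need 0.0 mg).
Greedy by cheapest-per-mg is optimal for a single linear constraint, so the minimum cost is $3.89.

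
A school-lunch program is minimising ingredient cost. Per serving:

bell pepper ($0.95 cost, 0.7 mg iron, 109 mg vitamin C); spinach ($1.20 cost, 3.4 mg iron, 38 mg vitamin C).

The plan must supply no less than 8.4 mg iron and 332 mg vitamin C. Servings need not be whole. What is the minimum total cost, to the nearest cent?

$4.62

This is a tiny linear program; its minimum lies at a vertex of the feasible set. List the vertices and price them.
bell pepper only: max(8.4/0.7, 332/109) = 12 servings → $11.40.
spinach only: max(8.4/3.4, 332/38) = 8.737 servings → $10.48.
bell pepper + spinach with both tight: 2.353 servings and 1.986 servings → $4.62.
So the least-cost plan costs $4.62.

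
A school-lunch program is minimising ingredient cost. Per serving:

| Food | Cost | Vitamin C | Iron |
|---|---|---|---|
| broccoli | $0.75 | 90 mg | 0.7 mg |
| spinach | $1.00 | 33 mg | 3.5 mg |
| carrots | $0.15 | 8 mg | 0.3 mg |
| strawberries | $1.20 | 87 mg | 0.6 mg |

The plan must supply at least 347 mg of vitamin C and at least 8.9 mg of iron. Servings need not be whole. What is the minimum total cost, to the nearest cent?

Minimising a linear cost over {vitamin C ≥ 347, iron ≥ 8.9, servings ≥ 0} — the optimum is at a vertex, using one or two foods.
broccoli only: max(347/90, 8.9/0.7) = 12.71 servings → $9.54.
spinach only: max(347/33, 8.9/3.5) = 10.52 servings → $10.52.
carrots only: max(347/8, 8.9/0.3) = 43.38 servings → $6.51.
strawberries only: max(347/87, 8.9/0.6) = 14.83 servings → $17.80.
broccoli + spinach with both tight: 3.155 servings and 1.912 servings → $4.28.
broccoli + carrots with both tight: 1.537 servings and 26.08 servings → $5.06.
broccoli + strawberries: intersection lies outside the first quadrant.
spinach + carrots with both targets exact would need a negative amount; discard.
spinach + strawberries with both tight: 1.988 servings and 3.234 servings → $5.87.
carrots + strawberries with both tight: 26.58 servings and 1.545 servings → $5.84.
Cheapest feasible corner: $4.28.

$4.28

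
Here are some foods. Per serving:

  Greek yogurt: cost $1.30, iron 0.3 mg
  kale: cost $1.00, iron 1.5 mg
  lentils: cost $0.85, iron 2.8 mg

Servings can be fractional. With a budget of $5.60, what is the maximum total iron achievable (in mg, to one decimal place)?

18.4 mg

Iron per dollar: lentils 3.294, kale 1.5, Greek yogurt 0.2308.
With no serving limits, spend the whole cost allowance on lentils: $5.60 / $0.85 × 2.8 mg = 18.4 mg.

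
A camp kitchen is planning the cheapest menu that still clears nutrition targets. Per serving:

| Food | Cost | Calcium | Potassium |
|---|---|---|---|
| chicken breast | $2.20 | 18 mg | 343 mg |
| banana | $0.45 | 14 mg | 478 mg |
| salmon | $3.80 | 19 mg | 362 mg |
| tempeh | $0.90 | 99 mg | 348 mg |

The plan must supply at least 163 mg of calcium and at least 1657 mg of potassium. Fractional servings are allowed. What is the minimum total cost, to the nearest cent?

The cheapest plan sits at a corner of the feasible region — with two constraints it uses at most two foods.
chicken breast only: max(163/18, 1657/343) = 9.056 servings → $19.92.
banana only: max(163/14, 1657/478) = 11.64 servings → $5.24.
salmon only: max(163/19, 1657/362) = 8.579 servings → $32.60.
tempeh only: max(163/99, 1657/348) = 4.761 servings → $4.29.
chicken breast + banana: intersection lies outside the first quadrant.
chicken breast + salmon: the both-tight solution has a negative serving — not a feasible corner.
chicken breast + tempeh with both tight: 3.875 servings and 0.9419 servings → $9.37.
banana + salmon with both targets exact would need a negative amount; discard.
banana + tempeh with both tight: 2.528 servings and 1.289 servings → $2.30.
salmon + tempeh with both tight: 3.672 servings and 0.9417 servings → $14.80.
Cheapest feasible corner: $2.30.

$2.30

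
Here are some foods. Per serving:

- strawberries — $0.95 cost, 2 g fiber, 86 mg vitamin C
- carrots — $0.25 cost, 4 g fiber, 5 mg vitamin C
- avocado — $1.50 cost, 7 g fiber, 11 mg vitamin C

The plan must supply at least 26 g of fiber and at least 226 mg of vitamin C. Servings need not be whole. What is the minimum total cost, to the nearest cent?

Two binding constraints pin down two serving amounts, so the optimal mix uses at most two foods. The candidates are each food alone (scaled to the tighter of fiber/vitamin C) and each pair with both constraints tight.
strawberries only: max(26/2, 226/86) = 13 servings → $12.35.
carrots only: max(26/4, 226/5) = 45.2 servings → $11.30.
avocado only: max(26/7, 226/11) = 20.55 servings → $30.82.
strawberries + carrots with both tight: 2.317 servings and 5.341 servings → $3.54.
strawberries + avocado with both tight: 2.234 servings and 3.076 servings → $6.74.
carrots + avocado: intersection lies outside the first quadrant.
So the least-cost plan costs $3.54.

$3.54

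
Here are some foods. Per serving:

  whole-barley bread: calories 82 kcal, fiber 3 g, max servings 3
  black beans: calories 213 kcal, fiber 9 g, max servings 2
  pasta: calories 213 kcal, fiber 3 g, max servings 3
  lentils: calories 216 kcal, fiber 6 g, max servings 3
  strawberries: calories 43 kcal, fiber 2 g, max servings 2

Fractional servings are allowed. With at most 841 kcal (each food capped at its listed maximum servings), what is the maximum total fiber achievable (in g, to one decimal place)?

33.3 g

Fiber per kcal: strawberries 0.04651, black beans 0.04225, whole-barley bread 0.03659, lentils 0.02778, pasta 0.01408.
Take 2 servings of strawberries: uses 86 kcal, +4.0 g fiber (running total 4.0 g).
Take 2 servings of black beans: uses 426 kcal, +18.0 g fiber (running total 22.0 g).
Take 3 servings of whole-barley bread: uses 246 kcal, +9.0 g fiber (running total 31.0 g).
Take 0.3843 servings of lentils: uses 83 kcal, +2.3 g fiber (running total 33.3 g).
Greedy by best ratio exhausts the calories allowance optimally: 33.3 g.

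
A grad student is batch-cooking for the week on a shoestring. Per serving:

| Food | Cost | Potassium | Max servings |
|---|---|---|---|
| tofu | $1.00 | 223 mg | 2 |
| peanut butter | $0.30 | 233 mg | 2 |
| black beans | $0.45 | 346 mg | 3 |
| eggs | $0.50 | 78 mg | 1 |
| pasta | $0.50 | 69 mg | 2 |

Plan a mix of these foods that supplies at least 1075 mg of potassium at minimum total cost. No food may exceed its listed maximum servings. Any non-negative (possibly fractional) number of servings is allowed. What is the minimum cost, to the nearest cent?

$1.39

Cost per mg of potassium: peanut butter $0.0013, black beans $0.0013, tofu $0.0045, eggs $0.0064, pasta $0.0072.
Take 2 servings of peanut butter: +466.0 mg potassium for $0.60 (total $0.60, still need 609.0 mg).
Take 1.76 servings of black beans: +609.0 mg potassium for $0.79 (total $1.39, still need 0.0 mg).
Greedy by cheapest-per-mg is optimal for a single linear constraint, so the minimum cost is $1.39.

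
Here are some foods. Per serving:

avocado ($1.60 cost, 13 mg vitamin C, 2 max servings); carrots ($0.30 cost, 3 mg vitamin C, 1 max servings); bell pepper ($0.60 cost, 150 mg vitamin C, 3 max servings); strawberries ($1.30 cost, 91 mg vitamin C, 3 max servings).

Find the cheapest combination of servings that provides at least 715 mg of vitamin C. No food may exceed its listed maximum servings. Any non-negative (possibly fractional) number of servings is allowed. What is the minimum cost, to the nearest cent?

Cost per mg of vitamin C: bell pepper $0.0040, strawberries $0.0143, carrots $0.1000, avocado $0.1231.
Take 3 servings of bell pepper: +450.0 mg vitamin C for $1.80 (total $1.80, still need 265.0 mg).
Take 2.912 servings of strawberries: +265.0 mg vitamin C for $3.79 (total $5.59, still need 0.0 mg).
Greedy by cheapest-per-mg is optimal for a single linear constraint, so the minimum cost is $5.59.

$5.59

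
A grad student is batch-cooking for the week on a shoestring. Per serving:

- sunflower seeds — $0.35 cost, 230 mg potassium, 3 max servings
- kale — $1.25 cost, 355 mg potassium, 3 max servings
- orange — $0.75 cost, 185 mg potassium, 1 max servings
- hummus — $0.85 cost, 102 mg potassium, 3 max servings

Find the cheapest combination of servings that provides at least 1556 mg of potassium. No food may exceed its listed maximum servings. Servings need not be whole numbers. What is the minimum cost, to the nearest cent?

$4.10

Cost per mg of potassium: sunflower seeds $0.0015, kale $0.0035, orange $0.0041, hummus $0.0083.
Take 3 servings of sunflower seeds: +690.0 mg potassium for $1.05 (total $1.05, still need 866.0 mg).
Take 2.439 servings of kale: +866.0 mg potassium for $3.05 (total $4.10, still need 0.0 mg).
Filling from the cheapest source first is optimal under one linear minimum: $4.10.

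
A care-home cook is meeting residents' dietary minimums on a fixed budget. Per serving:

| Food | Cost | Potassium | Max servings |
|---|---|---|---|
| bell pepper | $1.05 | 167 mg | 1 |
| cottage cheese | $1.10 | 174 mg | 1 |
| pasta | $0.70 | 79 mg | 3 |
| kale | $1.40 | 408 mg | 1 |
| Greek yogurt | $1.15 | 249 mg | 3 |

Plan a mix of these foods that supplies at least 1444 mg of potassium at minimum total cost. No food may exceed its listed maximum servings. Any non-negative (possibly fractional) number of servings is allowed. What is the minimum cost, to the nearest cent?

$6.67

Cost per mg of potassium: kale $0.0034, Greek yogurt $0.0046, bell pepper $0.0063, cottage cheese $0.0063, pasta $0.0089.
Take 1 serving of kale: +408.0 mg potassium for $1.40 (total $1.40, still need 1036.0 mg).
Take 3 servings of Greek yogurt: +747.0 mg potassium for $3.45 (total $4.85, still need 289.0 mg).
Take 1 serving of bell pepper: +167.0 mg potassium for $1.05 (total $5.90, still need 122.0 mg).
Take 0.7011 servings of cottage cheese: +122.0 mg potassium for $0.77 (total $6.67, still need 0.0 mg).
Greedy by cheapest-per-mg is optimal for a single linear constraint, so the minimum cost is $6.67.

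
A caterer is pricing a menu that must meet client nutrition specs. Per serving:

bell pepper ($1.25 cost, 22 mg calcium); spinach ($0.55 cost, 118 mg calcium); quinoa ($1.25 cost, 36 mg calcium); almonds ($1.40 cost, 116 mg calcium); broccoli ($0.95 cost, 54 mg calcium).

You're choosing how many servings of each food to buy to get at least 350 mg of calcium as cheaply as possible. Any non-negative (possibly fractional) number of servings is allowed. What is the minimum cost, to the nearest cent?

Cost per mg of calcium: spinach $0.0047, almonds $0.0121, broccoli $0.0176, quinoa $0.0347, bell pepper $0.0568.
With no serving limits, use only spinach: 350 mg / 118 mg = 2.966 servings × $0.55 = $1.63.

$1.63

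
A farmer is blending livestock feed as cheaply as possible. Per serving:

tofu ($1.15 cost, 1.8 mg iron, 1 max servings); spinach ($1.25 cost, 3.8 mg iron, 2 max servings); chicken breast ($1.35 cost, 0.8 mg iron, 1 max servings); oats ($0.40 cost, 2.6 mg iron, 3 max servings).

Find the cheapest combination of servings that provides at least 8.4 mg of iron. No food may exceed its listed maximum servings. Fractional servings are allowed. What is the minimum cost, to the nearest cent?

Cost per mg of iron: oats $0.1538, spinach $0.3289, tofu $0.6389, chicken breast $1.6875.
Take 3 servings of oats: +7.8 mg iron for $1.20 (total $1.20, still need 0.6 mg).
Take 0.1579 servings of spinach: +0.6 mg iron for $0.20 (total $1.40, still need 0.0 mg).
Filling from the cheapest source first is optimal under one linear minimum: $1.40.

$1.40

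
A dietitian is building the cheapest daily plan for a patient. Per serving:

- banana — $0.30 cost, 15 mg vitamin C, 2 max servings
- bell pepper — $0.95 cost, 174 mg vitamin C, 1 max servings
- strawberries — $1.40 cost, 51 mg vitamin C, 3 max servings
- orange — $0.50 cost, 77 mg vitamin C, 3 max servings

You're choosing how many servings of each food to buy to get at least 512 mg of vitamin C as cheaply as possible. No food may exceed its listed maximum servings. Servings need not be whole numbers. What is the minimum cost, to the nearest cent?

$5.16

Cost per mg of vitamin C: bell pepper $0.0055, orange $0.0065, banana $0.0200, strawberries $0.0275.
Take 1 serving of bell pepper: +174.0 mg vitamin C for $0.95 (total $0.95, still need 338.0 mg).
Take 3 servings of orange: +231.0 mg vitamin C for $1.50 (total $2.45, still need 107.0 mg).
Take 2 servings of banana: +30.0 mg vitamin C for $0.60 (total $3.05, still need 77.0 mg).
Take 1.51 servings of strawberries: +77.0 mg vitamin C for $2.11 (total $5.16, still need 0.0 mg).
Filling from the cheapest source first is optimal under one linear minimum: $5.16.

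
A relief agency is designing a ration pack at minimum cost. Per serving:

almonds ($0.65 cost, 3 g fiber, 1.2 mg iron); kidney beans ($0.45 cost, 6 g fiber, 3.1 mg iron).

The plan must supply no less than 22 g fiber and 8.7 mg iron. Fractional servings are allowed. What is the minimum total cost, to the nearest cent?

For a min-cost LP with two ≥-constraints, a basic feasible solution has at most two positive variables.
almonds only: max(22/3, 8.7/1.2) = 7.333 servings → $4.77.
kidney beans only: max(22/6, 8.7/3.1) = 3.667 servings → $1.65.
almonds + kidney beans: the both-tight solution has a negative serving — not a feasible corner.
Cheapest feasible corner: $1.65.

$1.65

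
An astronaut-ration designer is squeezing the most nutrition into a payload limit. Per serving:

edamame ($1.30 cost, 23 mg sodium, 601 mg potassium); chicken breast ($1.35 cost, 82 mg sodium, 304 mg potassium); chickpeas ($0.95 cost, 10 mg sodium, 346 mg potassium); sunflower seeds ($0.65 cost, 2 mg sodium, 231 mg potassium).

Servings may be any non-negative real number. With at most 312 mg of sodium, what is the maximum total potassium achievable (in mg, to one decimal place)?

Potassium per mg sodium: sunflower seeds 115.5, chickpeas 34.6, edamame 26.13, chicken breast 3.707.
With no serving limits, spend the whole sodium allowance on sunflower seeds: 312 mg / 2 mg × 231 mg = 36036.0 mg.

36036.0 mg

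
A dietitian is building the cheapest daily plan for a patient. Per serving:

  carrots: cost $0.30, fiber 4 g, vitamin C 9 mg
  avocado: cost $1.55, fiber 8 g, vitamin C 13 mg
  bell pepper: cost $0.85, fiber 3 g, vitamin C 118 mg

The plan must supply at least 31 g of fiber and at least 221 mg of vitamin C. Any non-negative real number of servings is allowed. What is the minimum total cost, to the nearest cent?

$3.17

An LP optimum is at a vertex; with two nutrient constraints at most two foods are used. Check each candidate.
carrots only: max(31/4, 221/9) = 24.56 servings → $7.37.
avocado only: max(31/8, 221/13) = 17 servings → $26.35.
bell pepper only: max(31/3, 221/118) = 10.33 servings → $8.78.
carrots + avocado: intersection lies outside the first quadrant.
carrots + bell pepper with both tight: 6.73 servings and 1.36 servings → $3.17.
avocado + bell pepper with both tight: 3.309 servings and 1.508 servings → $6.41.
So the least-cost plan costs $3.17.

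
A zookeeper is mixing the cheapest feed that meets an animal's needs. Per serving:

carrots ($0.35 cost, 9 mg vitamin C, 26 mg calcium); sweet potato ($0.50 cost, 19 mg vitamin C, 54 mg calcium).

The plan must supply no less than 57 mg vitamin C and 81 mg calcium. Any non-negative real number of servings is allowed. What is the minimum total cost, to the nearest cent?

$1.50

At the optimum either one food covers both requirements or two foods hit both targets exactly; no other combination can be cheaper.
carrots only: max(57/9, 81/26) = 6.333 servings → $2.22.
sweet potato only: max(57/19, 81/54) = 3 servings → $1.50.
carrots + sweet potato: intersection lies outside the first quadrant.
The minimum over all feasible corners is $1.50.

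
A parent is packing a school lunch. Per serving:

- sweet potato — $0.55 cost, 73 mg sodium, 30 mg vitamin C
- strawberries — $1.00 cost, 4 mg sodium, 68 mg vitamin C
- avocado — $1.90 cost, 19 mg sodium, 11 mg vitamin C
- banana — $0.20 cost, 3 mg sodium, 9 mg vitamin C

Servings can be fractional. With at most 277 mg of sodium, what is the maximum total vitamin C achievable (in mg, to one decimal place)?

Vitamin C per mg sodium: strawberries 17, banana 3, avocado 0.5789, sweet potato 0.411.
With no serving limits, spend the whole sodium allowance on strawberries: 277 mg / 4 mg × 68 mg = 4709.0 mg.

4709.0 mg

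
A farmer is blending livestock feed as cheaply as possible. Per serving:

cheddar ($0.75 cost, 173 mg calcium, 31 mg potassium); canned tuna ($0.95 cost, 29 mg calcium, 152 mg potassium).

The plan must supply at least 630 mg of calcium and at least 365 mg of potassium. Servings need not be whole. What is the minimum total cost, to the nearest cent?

$4.15

A basic optimal solution has at most two foods positive. Try each food alone and each pair with both targets met exactly.
cheddar only: max(630/173, 365/31) = 11.77 servings → $8.83.
canned tuna only: max(630/29, 365/152) = 21.72 servings → $20.64.
cheddar + canned tuna with both tight: 3.354 servings and 1.717 servings → $4.15.
The minimum over all feasible corners is $4.15.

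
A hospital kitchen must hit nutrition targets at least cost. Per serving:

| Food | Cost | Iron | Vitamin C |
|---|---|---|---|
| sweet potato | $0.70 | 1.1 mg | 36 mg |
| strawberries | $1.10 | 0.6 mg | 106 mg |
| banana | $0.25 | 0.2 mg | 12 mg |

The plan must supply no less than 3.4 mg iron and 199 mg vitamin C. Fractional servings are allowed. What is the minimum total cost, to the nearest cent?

$2.89

The cheapest plan sits at a corner of the feasible region — with two constraints it uses at most two foods.
sweet potato only: max(3.4/1.1, 199/36) = 5.528 servings → $3.87.
strawberries only: max(3.4/0.6, 199/106) = 5.667 servings → $6.23.
banana only: max(3.4/0.2, 199/12) = 17 servings → $4.25.
sweet potato + strawberries with both tight: 2.537 servings and 1.016 servings → $2.89.
sweet potato + banana with both tight: 0.1667 servings and 16.08 servings → $4.14.
strawberries + banana with both targets exact would need a negative amount; discard.
So the least-cost plan costs $2.89.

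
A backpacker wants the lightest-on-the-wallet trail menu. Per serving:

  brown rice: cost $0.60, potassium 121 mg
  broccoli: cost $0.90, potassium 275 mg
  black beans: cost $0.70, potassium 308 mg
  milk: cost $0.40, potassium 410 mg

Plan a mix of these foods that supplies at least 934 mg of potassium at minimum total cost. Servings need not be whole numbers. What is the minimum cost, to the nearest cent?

$0.91

Cost per mg of potassium: milk $0.0010, black beans $0.0023, broccoli $0.0033, brown rice $0.0050.
With no serving limits, use only milk: 934 mg / 410 mg = 2.278 servings × $0.40 = $0.91.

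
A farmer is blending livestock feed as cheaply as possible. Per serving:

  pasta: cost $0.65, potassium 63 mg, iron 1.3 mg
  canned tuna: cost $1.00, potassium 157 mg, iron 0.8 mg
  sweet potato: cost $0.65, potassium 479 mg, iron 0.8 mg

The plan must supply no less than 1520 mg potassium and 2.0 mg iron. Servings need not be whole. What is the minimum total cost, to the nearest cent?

$2.06

The cheapest plan sits at a corner of the feasible region — with two constraints it uses at most two foods.
pasta only: max(1520/63, 2.0/1.3) = 24.13 servings → $15.68.
canned tuna only: max(1520/157, 2.0/0.8) = 9.682 servings → $9.68.
sweet potato only: max(1520/479, 2.0/0.8) = 3.173 servings → $2.06.
pasta + canned tuna: intersection lies outside the first quadrant.
pasta + sweet potato: intersection lies outside the first quadrant.
canned tuna + sweet potato: intersection lies outside the first quadrant.
So the least-cost plan costs $2.06.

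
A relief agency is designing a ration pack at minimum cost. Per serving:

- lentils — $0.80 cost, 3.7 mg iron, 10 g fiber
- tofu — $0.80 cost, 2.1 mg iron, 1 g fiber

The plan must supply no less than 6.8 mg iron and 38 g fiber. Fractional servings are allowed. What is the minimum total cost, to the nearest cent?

This is a tiny linear program; its minimum lies at a vertex of the feasible set. List the vertices and price them.
lentils only: max(6.8/3.7, 38/10) = 3.8 servings → $3.04.
tofu only: max(6.8/2.1, 38/1) = 38 servings → $30.40.
lentils + tofu: the both-tight solution has a negative serving — not a feasible corner.
So the least-cost plan costs $3.04.

$3.04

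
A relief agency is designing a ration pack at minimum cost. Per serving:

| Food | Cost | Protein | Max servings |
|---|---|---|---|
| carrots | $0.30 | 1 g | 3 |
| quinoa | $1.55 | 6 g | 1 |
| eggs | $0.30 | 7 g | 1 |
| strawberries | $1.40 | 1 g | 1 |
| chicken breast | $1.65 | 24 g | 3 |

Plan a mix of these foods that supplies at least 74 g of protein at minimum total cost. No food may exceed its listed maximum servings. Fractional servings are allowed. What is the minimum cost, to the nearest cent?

Cost per g of protein: eggs $0.0429, chicken breast $0.0688, quinoa $0.2583, carrots $0.3000, strawberries $1.4000.
Take 1 serving of eggs: +7.0 g protein for $0.30 (total $0.30, still need 67.0 g).
Take 2.792 servings of chicken breast: +67.0 g protein for $4.61 (total $4.91, still need 0.0 g).
Greedy by cheapest-per-g is optimal for a single linear constraint, so the minimum cost is $4.91.

$4.91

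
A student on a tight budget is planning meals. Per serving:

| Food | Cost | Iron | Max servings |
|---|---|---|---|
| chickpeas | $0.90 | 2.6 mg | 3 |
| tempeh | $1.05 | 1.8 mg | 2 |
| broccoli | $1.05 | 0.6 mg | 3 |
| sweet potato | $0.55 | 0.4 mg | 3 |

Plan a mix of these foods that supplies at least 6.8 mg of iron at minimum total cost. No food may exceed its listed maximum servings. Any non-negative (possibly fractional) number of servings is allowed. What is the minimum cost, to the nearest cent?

Cost per mg of iron: chickpeas $0.3462, tempeh $0.5833, sweet potato $1.3750, broccoli $1.7500.
Take 2.615 servings of chickpeas: +6.8 mg iron for $2.35 (total $2.35, still need 0.0 mg).
Filling from the cheapest source first is optimal under one linear minimum: $2.35.

$2.35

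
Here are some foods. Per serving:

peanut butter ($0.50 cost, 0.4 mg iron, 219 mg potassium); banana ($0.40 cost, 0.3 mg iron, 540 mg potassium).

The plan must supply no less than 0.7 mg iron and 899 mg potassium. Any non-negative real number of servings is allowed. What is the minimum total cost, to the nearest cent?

With two linear requirements the optimum uses one or two foods; enumerate the corners.
peanut butter only: max(0.7/0.4, 899/219) = 4.105 servings → $2.05.
banana only: max(0.7/0.3, 899/540) = 2.333 servings → $0.93.
peanut butter + banana with both tight: 0.7206 servings and 1.373 servings → $0.91.
So the least-cost plan costs $0.91.

$0.91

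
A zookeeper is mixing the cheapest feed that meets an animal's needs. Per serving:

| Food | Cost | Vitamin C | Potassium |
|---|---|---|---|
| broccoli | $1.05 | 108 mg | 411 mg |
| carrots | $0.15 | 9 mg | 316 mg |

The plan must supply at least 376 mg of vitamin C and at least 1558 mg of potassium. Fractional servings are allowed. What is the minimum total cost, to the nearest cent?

$3.68

An LP optimum is at a vertex; with two nutrient constraints at most two foods are used. Check each candidate.
broccoli only: max(376/108, 1558/411) = 3.791 servings → $3.98.
carrots only: max(376/9, 1558/316) = 41.78 servings → $6.27.
broccoli + carrots with both tight: 3.444 servings and 0.4511 servings → $3.68.
So the least-cost plan costs $3.68.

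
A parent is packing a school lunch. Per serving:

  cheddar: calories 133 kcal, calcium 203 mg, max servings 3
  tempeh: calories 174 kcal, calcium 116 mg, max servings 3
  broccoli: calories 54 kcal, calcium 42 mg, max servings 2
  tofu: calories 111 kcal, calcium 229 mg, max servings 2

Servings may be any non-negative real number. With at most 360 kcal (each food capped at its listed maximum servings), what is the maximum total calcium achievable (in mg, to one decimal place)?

Calcium per kcal: tofu 2.063, cheddar 1.526, broccoli 0.7778, tempeh 0.6667.
Take 2 servings of tofu: uses 222 kcal, +458.0 mg calcium (running total 458.0 mg).
Take 1.038 servings of cheddar: uses 138 kcal, +210.6 mg calcium (running total 668.6 mg).
Filling greedily by calcium-per-kcal is optimal for one linear limit, giving 668.6 mg.

668.6 mg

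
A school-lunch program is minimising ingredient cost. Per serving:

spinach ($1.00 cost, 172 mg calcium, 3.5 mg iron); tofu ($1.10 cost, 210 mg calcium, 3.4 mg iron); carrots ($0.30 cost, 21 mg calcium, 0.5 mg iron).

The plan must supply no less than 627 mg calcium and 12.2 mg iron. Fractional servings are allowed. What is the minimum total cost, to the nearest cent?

$3.57

Minimising a linear cost over {calcium ≥ 627, iron ≥ 12.2, servings ≥ 0} — the optimum is at a vertex, using one or two foods.
spinach only: max(627/172, 12.2/3.5) = 3.645 servings → $3.65.
tofu only: max(627/210, 12.2/3.4) = 3.588 servings → $3.95.
carrots only: max(627/21, 12.2/0.5) = 29.86 servings → $8.96.
spinach + tofu with both tight: 2.864 servings and 0.6398 servings → $3.57.
spinach + carrots: the both-tight solution has a negative serving — not a feasible corner.
tofu + carrots with both tight: 1.705 servings and 12.8 servings → $5.72.
The minimum over all feasible corners is $3.57.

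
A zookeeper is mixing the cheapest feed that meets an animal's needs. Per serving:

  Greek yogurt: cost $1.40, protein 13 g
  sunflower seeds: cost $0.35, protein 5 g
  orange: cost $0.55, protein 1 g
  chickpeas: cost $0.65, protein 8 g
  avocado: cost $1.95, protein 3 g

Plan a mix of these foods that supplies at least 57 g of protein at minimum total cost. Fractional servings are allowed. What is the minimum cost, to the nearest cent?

Cost per g of protein: sunflower seeds $0.0700, chickpeas $0.0813, Greek yogurt $0.1077, orange $0.5500, avocado $0.6500.
With no serving limits, use only sunflower seeds: 57 g / 5 g = 11.4 servings × $0.35 = $3.99.

$3.99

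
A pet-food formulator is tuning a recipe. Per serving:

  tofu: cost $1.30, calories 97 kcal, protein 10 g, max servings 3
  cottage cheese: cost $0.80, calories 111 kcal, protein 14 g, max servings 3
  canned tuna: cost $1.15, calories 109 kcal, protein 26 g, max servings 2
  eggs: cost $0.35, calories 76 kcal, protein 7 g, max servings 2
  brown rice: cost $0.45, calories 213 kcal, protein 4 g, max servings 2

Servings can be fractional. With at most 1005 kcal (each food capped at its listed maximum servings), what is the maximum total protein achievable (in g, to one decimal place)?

138.2 g

Protein per kcal: canned tuna 0.2385, cottage cheese 0.1261, tofu 0.1031, eggs 0.09211, brown rice 0.01878.
Take 2 servings of canned tuna: uses 218 kcal, +52.0 g protein (running total 52.0 g).
Take 3 servings of cottage cheese: uses 333 kcal, +42.0 g protein (running total 94.0 g).
Take 3 servings of tofu: uses 291 kcal, +30.0 g protein (running total 124.0 g).
Take 2 servings of eggs: uses 152 kcal, +14.0 g protein (running total 138.0 g).
Take 0.05164 servings of brown rice: uses 11 kcal, +0.2 g protein (running total 138.2 g).
Filling greedily by protein-per-kcal is optimal for one linear limit, giving 138.2 g.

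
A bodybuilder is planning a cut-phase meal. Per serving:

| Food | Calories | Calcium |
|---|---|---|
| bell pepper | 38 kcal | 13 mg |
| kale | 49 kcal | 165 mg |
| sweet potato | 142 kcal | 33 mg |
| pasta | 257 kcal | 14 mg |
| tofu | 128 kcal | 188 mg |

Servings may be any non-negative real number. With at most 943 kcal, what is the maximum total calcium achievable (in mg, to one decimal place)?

Calcium per kcal: kale 3.367, tofu 1.469, bell pepper 0.3421, sweet potato 0.2324, pasta 0.05447.
With no serving limits, spend the whole calories allowance on kale: 943 kcal / 49 kcal × 165 mg = 3175.4 mg.

3175.4 mg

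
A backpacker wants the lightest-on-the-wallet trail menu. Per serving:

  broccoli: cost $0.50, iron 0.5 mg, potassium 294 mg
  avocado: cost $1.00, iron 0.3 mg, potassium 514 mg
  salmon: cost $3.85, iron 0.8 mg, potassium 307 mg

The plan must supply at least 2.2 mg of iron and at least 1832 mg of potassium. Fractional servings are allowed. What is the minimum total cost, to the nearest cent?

$3.12

An LP optimum is at a vertex; with two nutrient constraints at most two foods are used. Check each candidate.
broccoli only: max(2.2/0.5, 1832/294) = 6.231 servings → $3.12.
avocado only: max(2.2/0.3, 1832/514) = 7.333 servings → $7.33.
salmon only: max(2.2/0.8, 1832/307) = 5.967 servings → $22.97.
broccoli + avocado with both tight: 3.443 servings and 1.595 servings → $3.32.
broccoli + salmon: the both-tight solution has a negative serving — not a feasible corner.
avocado + salmon with both tight: 2.476 servings and 1.821 servings → $9.49.
Cheapest feasible corner: $3.12.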